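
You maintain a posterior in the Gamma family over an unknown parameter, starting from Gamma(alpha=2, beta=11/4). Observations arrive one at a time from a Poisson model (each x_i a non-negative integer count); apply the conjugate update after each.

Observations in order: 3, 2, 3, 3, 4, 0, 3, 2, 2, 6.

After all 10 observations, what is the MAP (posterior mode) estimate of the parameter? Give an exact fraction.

obs 1: x=3 → posterior Gamma(5, 15/4)
obs 2: x=2 → posterior Gamma(7, 19/4)
obs 3: x=3 → posterior Gamma(10, 23/4)
obs 4: x=3 → posterior Gamma(13, 27/4)
obs 5: x=4 → posterior Gamma(17, 31/4)
obs 6: x=0 → posterior Gamma(17, 35/4)
obs 7: x=3 → posterior Gamma(20, 39/4)
obs 8: x=2 → posterior Gamma(22, 43/4)
obs 9: x=2 → posterior Gamma(24, 47/4)
obs 10: x=6 → posterior Gamma(30, 51/4)

116/51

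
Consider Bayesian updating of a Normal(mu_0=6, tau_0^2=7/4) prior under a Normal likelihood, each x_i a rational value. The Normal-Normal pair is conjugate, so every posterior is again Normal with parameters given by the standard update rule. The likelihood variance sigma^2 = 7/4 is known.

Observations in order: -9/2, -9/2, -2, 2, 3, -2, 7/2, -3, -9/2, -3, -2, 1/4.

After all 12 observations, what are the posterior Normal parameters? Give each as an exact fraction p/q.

obs 1: x=-9/2 → posterior Normal(3/4, 7/8)
obs 2: x=-9/2 → posterior Normal(-1, 7/12)
obs 3: x=-2 → posterior Normal(-5/4, 7/16)
obs 4: x=2 → posterior Normal(-3/5, 7/20)
obs 5: x=3 → posterior Normal(0, 7/24)
obs 6: x=-2 → posterior Normal(-2/7, 1/4)
obs 7: x=7/2 → posterior Normal(3/16, 7/32)
obs 8: x=-3 → posterior Normal(-1/6, 7/36)
obs 9: x=-9/2 → posterior Normal(-3/5, 7/40)
obs 10: x=-3 → posterior Normal(-9/11, 7/44)
obs 11: x=-2 → posterior Normal(-11/12, 7/48)
obs 12: x=1/4 → posterior Normal(-43/52, 7/52)

mu_0=-43/52, tau_0^2=7/52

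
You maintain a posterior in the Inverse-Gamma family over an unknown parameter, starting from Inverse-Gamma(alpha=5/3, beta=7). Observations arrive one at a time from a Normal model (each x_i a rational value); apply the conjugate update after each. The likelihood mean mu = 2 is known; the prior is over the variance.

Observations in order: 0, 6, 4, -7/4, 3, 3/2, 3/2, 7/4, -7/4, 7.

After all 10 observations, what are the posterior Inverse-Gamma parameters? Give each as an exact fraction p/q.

obs 1: x=0 → posterior Inverse-Gamma(13/6, 9)
obs 2: x=6 → posterior Inverse-Gamma(8/3, 17)
obs 3: x=4 → posterior Inverse-Gamma(19/6, 19)
obs 4: x=-7/4 → posterior Inverse-Gamma(11/3, 833/32)
obs 5: x=3 → posterior Inverse-Gamma(25/6, 849/32)
obs 6: x=3/2 → posterior Inverse-Gamma(14/3, 853/32)
obs 7: x=3/2 → posterior Inverse-Gamma(31/6, 857/32)
obs 8: x=7/4 → posterior Inverse-Gamma(17/3, 429/16)
obs 9: x=-7/4 → posterior Inverse-Gamma(37/6, 1083/32)
obs 10: x=7 → posterior Inverse-Gamma(20/3, 1483/32)

alpha=20/3, beta=1483/32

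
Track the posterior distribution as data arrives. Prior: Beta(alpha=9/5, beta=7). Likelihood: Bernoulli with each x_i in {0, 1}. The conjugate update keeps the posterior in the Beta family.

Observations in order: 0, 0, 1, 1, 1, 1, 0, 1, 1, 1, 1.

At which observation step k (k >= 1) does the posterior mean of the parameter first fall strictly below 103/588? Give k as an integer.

obs 1: x=0 → posterior Beta(9/5, 8)
obs 2: x=0 → posterior Beta(9/5, 9)
obs 3: x=1 → posterior Beta(14/5, 9)
obs 4: x=1 → posterior Beta(19/5, 9)
obs 5: x=1 → posterior Beta(24/5, 9)
obs 6: x=1 → posterior Beta(29/5, 9)
obs 7: x=0 → posterior Beta(29/5, 10)
obs 8: x=1 → posterior Beta(34/5, 10)
obs 9: x=1 → posterior Beta(39/5, 10)
obs 10: x=1 → posterior Beta(44/5, 10)
obs 11: x=1 → posterior Beta(49/5, 10)

k = 2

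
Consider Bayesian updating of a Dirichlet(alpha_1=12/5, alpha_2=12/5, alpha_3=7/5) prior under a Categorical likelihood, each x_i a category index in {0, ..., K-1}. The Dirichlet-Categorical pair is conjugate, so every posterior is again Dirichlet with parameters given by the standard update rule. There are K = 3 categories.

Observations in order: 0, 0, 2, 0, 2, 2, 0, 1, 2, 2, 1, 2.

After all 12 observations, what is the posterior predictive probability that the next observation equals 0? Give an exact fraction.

obs 1: x=0 → posterior Dirichlet(17/5, 12/5, 7/5)
obs 2: x=0 → posterior Dirichlet(22/5, 12/5, 7/5)
obs 3: x=2 → posterior Dirichlet(22/5, 12/5, 12/5)
obs 4: x=0 → posterior Dirichlet(27/5, 12/5, 12/5)
obs 5: x=2 → posterior Dirichlet(27/5, 12/5, 17/5)
obs 6: x=2 → posterior Dirichlet(27/5, 12/5, 22/5)
obs 7: x=0 → posterior Dirichlet(32/5, 12/5, 22/5)
obs 8: x=1 → posterior Dirichlet(32/5, 17/5, 22/5)
obs 9: x=2 → posterior Dirichlet(32/5, 17/5, 27/5)
obs 10: x=2 → posterior Dirichlet(32/5, 17/5, 32/5)
obs 11: x=1 → posterior Dirichlet(32/5, 22/5, 32/5)
obs 12: x=2 → posterior Dirichlet(32/5, 22/5, 37/5)

32/91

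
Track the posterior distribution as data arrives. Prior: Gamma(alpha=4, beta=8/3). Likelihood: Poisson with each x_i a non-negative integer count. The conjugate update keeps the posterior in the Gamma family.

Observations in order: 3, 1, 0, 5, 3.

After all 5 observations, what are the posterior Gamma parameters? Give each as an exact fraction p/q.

obs 1: x=3 → posterior Gamma(7, 11/3)
obs 2: x=1 → posterior Gamma(8, 14/3)
obs 3: x=0 → posterior Gamma(8, 17/3)
obs 4: x=5 → posterior Gamma(13, 20/3)
obs 5: x=3 → posterior Gamma(16, 23/3)

alpha=16, beta=23/3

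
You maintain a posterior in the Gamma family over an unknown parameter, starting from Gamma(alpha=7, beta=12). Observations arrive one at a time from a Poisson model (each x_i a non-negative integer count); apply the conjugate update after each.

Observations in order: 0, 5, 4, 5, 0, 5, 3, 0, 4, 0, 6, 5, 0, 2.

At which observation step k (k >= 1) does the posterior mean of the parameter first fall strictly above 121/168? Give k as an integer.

obs 1: x=0 → posterior Gamma(7, 13)
obs 2: x=5 → posterior Gamma(12, 14)
obs 3: x=4 → posterior Gamma(16, 15)
obs 4: x=5 → posterior Gamma(21, 16)
obs 5: x=0 → posterior Gamma(21, 17)
obs 6: x=5 → posterior Gamma(26, 18)
obs 7: x=3 → posterior Gamma(29, 19)
obs 8: x=0 → posterior Gamma(29, 20)
obs 9: x=4 → posterior Gamma(33, 21)
obs 10: x=0 → posterior Gamma(33, 22)
obs 11: x=6 → posterior Gamma(39, 23)
obs 12: x=5 → posterior Gamma(44, 24)
obs 13: x=0 → posterior Gamma(44, 25)
obs 14: x=2 → posterior Gamma(46, 26)

k = 2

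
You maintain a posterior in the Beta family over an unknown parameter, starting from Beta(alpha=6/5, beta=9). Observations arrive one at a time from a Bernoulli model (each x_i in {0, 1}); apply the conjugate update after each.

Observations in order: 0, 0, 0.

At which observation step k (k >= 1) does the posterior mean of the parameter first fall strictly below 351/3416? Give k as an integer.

k = 2

obs 1: x=0 → posterior Beta(6/5, 10)
obs 2: x=0 → posterior Beta(6/5, 11)
obs 3: x=0 → posterior Beta(6/5, 12)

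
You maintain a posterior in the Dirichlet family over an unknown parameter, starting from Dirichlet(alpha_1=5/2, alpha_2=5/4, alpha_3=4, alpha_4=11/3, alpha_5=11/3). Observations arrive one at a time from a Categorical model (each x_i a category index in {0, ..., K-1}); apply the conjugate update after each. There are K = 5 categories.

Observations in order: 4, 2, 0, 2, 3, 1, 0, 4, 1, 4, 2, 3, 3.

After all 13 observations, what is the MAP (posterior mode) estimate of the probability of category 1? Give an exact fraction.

obs 1: x=4 → posterior Dirichlet(5/2, 5/4, 4, 11/3, 14/3)
obs 2: x=2 → posterior Dirichlet(5/2, 5/4, 5, 11/3, 14/3)
obs 3: x=0 → posterior Dirichlet(7/2, 5/4, 5, 11/3, 14/3)
obs 4: x=2 → posterior Dirichlet(7/2, 5/4, 6, 11/3, 14/3)
obs 5: x=3 → posterior Dirichlet(7/2, 5/4, 6, 14/3, 14/3)
obs 6: x=1 → posterior Dirichlet(7/2, 9/4, 6, 14/3, 14/3)
obs 7: x=0 → posterior Dirichlet(9/2, 9/4, 6, 14/3, 14/3)
obs 8: x=4 → posterior Dirichlet(9/2, 9/4, 6, 14/3, 17/3)
obs 9: x=1 → posterior Dirichlet(9/2, 13/4, 6, 14/3, 17/3)
obs 10: x=4 → posterior Dirichlet(9/2, 13/4, 6, 14/3, 20/3)
obs 11: x=2 → posterior Dirichlet(9/2, 13/4, 7, 14/3, 20/3)
obs 12: x=3 → posterior Dirichlet(9/2, 13/4, 7, 17/3, 20/3)
obs 13: x=3 → posterior Dirichlet(9/2, 13/4, 7, 20/3, 20/3)

27/277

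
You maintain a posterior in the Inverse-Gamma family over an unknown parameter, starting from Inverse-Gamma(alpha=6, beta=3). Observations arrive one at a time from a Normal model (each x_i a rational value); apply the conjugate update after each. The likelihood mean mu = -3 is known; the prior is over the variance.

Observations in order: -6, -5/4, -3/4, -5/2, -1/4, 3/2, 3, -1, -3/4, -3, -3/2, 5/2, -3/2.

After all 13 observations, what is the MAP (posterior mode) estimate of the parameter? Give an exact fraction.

131/27

obs 1: x=-6 → posterior Inverse-Gamma(13/2, 15/2)
obs 2: x=-5/4 → posterior Inverse-Gamma(7, 289/32)
obs 3: x=-3/4 → posterior Inverse-Gamma(15/2, 185/16)
obs 4: x=-5/2 → posterior Inverse-Gamma(8, 187/16)
obs 5: x=-1/4 → posterior Inverse-Gamma(17/2, 495/32)
obs 6: x=3/2 → posterior Inverse-Gamma(9, 819/32)
obs 7: x=3 → posterior Inverse-Gamma(19/2, 1395/32)
obs 8: x=-1 → posterior Inverse-Gamma(10, 1459/32)
obs 9: x=-3/4 → posterior Inverse-Gamma(21/2, 385/8)
obs 10: x=-3 → posterior Inverse-Gamma(11, 385/8)
obs 11: x=-3/2 → posterior Inverse-Gamma(23/2, 197/4)
obs 12: x=5/2 → posterior Inverse-Gamma(12, 515/8)
obs 13: x=-3/2 → posterior Inverse-Gamma(25/2, 131/2)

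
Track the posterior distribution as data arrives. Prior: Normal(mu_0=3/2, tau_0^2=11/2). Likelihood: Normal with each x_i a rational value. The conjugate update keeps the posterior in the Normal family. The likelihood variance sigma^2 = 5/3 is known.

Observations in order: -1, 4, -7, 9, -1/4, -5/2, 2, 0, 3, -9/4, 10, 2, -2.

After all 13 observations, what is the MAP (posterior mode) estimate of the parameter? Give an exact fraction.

obs 1: x=-1 → posterior Normal(-18/43, 55/43)
obs 2: x=4 → posterior Normal(3/2, 55/76)
obs 3: x=-7 → posterior Normal(-117/109, 55/109)
obs 4: x=9 → posterior Normal(90/71, 55/142)
obs 5: x=-1/4 → posterior Normal(687/700, 11/35)
obs 6: x=-5/2 → posterior Normal(357/832, 55/208)
obs 7: x=2 → posterior Normal(621/964, 55/241)
obs 8: x=0 → posterior Normal(621/1096, 55/274)
obs 9: x=3 → posterior Normal(1017/1228, 55/307)
obs 10: x=-9/4 → posterior Normal(9/17, 11/68)
obs 11: x=10 → posterior Normal(510/373, 55/373)
obs 12: x=2 → posterior Normal(288/203, 55/406)
obs 13: x=-2 → posterior Normal(510/439, 55/439)

510/439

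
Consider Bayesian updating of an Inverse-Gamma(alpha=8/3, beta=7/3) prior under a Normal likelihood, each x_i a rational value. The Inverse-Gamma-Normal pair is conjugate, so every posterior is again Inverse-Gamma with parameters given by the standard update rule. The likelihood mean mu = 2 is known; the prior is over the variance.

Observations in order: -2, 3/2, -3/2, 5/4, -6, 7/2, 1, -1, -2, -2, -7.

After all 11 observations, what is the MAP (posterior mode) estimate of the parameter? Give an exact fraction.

obs 1: x=-2 → posterior Inverse-Gamma(19/6, 31/3)
obs 2: x=3/2 → posterior Inverse-Gamma(11/3, 251/24)
obs 3: x=-3/2 → posterior Inverse-Gamma(25/6, 199/12)
obs 4: x=5/4 → posterior Inverse-Gamma(14/3, 1619/96)
obs 5: x=-6 → posterior Inverse-Gamma(31/6, 4691/96)
obs 6: x=7/2 → posterior Inverse-Gamma(17/3, 4799/96)
obs 7: x=1 → posterior Inverse-Gamma(37/6, 4847/96)
obs 8: x=-1 → posterior Inverse-Gamma(20/3, 5279/96)
obs 9: x=-2 → posterior Inverse-Gamma(43/6, 6047/96)
obs 10: x=-2 → posterior Inverse-Gamma(23/3, 6815/96)
obs 11: x=-7 → posterior Inverse-Gamma(49/6, 10703/96)

973/80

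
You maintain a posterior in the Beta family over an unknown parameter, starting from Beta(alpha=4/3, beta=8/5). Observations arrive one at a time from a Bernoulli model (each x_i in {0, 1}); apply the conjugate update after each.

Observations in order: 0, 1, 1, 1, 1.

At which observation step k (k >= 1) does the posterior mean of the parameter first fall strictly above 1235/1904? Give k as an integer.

k = 5

obs 1: x=0 → posterior Beta(4/3, 13/5)
obs 2: x=1 → posterior Beta(7/3, 13/5)
obs 3: x=1 → posterior Beta(10/3, 13/5)
obs 4: x=1 → posterior Beta(13/3, 13/5)
obs 5: x=1 → posterior Beta(16/3, 13/5)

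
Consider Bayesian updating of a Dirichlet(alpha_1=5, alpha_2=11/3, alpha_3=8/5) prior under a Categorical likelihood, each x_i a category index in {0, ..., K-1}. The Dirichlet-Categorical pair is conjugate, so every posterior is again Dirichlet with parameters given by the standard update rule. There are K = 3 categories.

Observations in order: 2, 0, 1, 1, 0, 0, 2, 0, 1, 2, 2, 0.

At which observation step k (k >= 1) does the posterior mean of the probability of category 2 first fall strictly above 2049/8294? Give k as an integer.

obs 1: x=2 → posterior Dirichlet(5, 11/3, 13/5)
obs 2: x=0 → posterior Dirichlet(6, 11/3, 13/5)
obs 3: x=1 → posterior Dirichlet(6, 14/3, 13/5)
obs 4: x=1 → posterior Dirichlet(6, 17/3, 13/5)
obs 5: x=0 → posterior Dirichlet(7, 17/3, 13/5)
obs 6: x=0 → posterior Dirichlet(8, 17/3, 13/5)
obs 7: x=2 → posterior Dirichlet(8, 17/3, 18/5)
obs 8: x=0 → posterior Dirichlet(9, 17/3, 18/5)
obs 9: x=1 → posterior Dirichlet(9, 20/3, 18/5)
obs 10: x=2 → posterior Dirichlet(9, 20/3, 23/5)
obs 11: x=2 → posterior Dirichlet(9, 20/3, 28/5)
obs 12: x=0 → posterior Dirichlet(10, 20/3, 28/5)

k = 11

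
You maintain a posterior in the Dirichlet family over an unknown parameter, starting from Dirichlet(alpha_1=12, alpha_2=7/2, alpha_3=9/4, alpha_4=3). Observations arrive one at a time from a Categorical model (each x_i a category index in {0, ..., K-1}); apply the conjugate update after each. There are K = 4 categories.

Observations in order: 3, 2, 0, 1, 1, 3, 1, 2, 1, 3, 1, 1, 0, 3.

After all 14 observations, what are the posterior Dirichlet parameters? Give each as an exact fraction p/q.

obs 1: x=3 → posterior Dirichlet(12, 7/2, 9/4, 4)
obs 2: x=2 → posterior Dirichlet(12, 7/2, 13/4, 4)
obs 3: x=0 → posterior Dirichlet(13, 7/2, 13/4, 4)
obs 4: x=1 → posterior Dirichlet(13, 9/2, 13/4, 4)
obs 5: x=1 → posterior Dirichlet(13, 11/2, 13/4, 4)
obs 6: x=3 → posterior Dirichlet(13, 11/2, 13/4, 5)
obs 7: x=1 → posterior Dirichlet(13, 13/2, 13/4, 5)
obs 8: x=2 → posterior Dirichlet(13, 13/2, 17/4, 5)
obs 9: x=1 → posterior Dirichlet(13, 15/2, 17/4, 5)
obs 10: x=3 → posterior Dirichlet(13, 15/2, 17/4, 6)
obs 11: x=1 → posterior Dirichlet(13, 17/2, 17/4, 6)
obs 12: x=1 → posterior Dirichlet(13, 19/2, 17/4, 6)
obs 13: x=0 → posterior Dirichlet(14, 19/2, 17/4, 6)
obs 14: x=3 → posterior Dirichlet(14, 19/2, 17/4, 7)

alpha_1=14, alpha_2=19/2, alpha_3=17/4, alpha_4=7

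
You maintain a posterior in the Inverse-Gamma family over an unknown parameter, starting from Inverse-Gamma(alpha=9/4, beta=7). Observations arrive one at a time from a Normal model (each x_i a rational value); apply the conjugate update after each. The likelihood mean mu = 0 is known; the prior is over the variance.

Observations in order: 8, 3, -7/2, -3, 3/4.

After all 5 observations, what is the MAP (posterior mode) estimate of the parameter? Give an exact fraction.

1741/184

obs 1: x=8 → posterior Inverse-Gamma(11/4, 39)
obs 2: x=3 → posterior Inverse-Gamma(13/4, 87/2)
obs 3: x=-7/2 → posterior Inverse-Gamma(15/4, 397/8)
obs 4: x=-3 → posterior Inverse-Gamma(17/4, 433/8)
obs 5: x=3/4 → posterior Inverse-Gamma(19/4, 1741/32)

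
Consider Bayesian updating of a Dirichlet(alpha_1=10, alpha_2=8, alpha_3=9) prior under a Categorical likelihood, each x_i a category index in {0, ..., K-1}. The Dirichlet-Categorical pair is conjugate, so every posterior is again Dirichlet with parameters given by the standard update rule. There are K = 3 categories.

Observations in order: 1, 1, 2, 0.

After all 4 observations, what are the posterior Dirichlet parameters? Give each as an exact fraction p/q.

alpha_1=11, alpha_2=10, alpha_3=10

obs 1: x=1 → posterior Dirichlet(10, 9, 9)
obs 2: x=1 → posterior Dirichlet(10, 10, 9)
obs 3: x=2 → posterior Dirichlet(10, 10, 10)
obs 4: x=0 → posterior Dirichlet(11, 10, 10)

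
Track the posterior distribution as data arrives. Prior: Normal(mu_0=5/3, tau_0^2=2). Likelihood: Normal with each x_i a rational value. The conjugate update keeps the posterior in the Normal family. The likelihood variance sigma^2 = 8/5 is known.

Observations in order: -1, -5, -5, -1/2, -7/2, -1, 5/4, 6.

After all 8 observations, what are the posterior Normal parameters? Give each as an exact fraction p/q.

mu_0=-445/528, tau_0^2=2/11

obs 1: x=-1 → posterior Normal(5/27, 8/9)
obs 2: x=-5 → posterior Normal(-5/3, 4/7)
obs 3: x=-5 → posterior Normal(-145/57, 8/19)
obs 4: x=-1/2 → posterior Normal(-305/144, 1/3)
obs 5: x=-7/2 → posterior Normal(-205/87, 8/29)
obs 6: x=-1 → posterior Normal(-110/51, 4/17)
obs 7: x=5/4 → posterior Normal(-805/468, 8/39)
obs 8: x=6 → posterior Normal(-445/528, 2/11)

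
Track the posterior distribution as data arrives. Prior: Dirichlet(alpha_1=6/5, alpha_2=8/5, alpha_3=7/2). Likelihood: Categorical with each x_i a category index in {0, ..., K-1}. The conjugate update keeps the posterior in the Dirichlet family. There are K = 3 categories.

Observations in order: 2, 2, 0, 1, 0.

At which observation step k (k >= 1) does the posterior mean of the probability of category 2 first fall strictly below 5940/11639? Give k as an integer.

k = 5

obs 1: x=2 → posterior Dirichlet(6/5, 8/5, 9/2)
obs 2: x=2 → posterior Dirichlet(6/5, 8/5, 11/2)
obs 3: x=0 → posterior Dirichlet(11/5, 8/5, 11/2)
obs 4: x=1 → posterior Dirichlet(11/5, 13/5, 11/2)
obs 5: x=0 → posterior Dirichlet(16/5, 13/5, 11/2)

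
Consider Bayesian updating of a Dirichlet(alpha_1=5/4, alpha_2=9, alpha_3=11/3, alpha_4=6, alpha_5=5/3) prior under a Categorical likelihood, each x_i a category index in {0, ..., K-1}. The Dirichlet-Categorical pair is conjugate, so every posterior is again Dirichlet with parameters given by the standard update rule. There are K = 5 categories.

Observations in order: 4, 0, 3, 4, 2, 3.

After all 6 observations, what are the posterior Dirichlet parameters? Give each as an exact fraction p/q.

obs 1: x=4 → posterior Dirichlet(5/4, 9, 11/3, 6, 8/3)
obs 2: x=0 → posterior Dirichlet(9/4, 9, 11/3, 6, 8/3)
obs 3: x=3 → posterior Dirichlet(9/4, 9, 11/3, 7, 8/3)
obs 4: x=4 → posterior Dirichlet(9/4, 9, 11/3, 7, 11/3)
obs 5: x=2 → posterior Dirichlet(9/4, 9, 14/3, 7, 11/3)
obs 6: x=3 → posterior Dirichlet(9/4, 9, 14/3, 8, 11/3)

alpha_1=9/4, alpha_2=9, alpha_3=14/3, alpha_4=8, alpha_5=11/3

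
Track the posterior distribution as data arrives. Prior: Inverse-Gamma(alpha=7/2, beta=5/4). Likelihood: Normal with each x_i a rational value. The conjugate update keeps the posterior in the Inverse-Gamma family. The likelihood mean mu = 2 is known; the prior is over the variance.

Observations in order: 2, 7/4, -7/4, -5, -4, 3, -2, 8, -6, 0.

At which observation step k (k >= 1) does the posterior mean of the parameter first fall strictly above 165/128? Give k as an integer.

obs 1: x=2 → posterior Inverse-Gamma(4, 5/4)
obs 2: x=7/4 → posterior Inverse-Gamma(9/2, 41/32)
obs 3: x=-7/4 → posterior Inverse-Gamma(5, 133/16)
obs 4: x=-5 → posterior Inverse-Gamma(11/2, 525/16)
obs 5: x=-4 → posterior Inverse-Gamma(6, 813/16)
obs 6: x=3 → posterior Inverse-Gamma(13/2, 821/16)
obs 7: x=-2 → posterior Inverse-Gamma(7, 949/16)
obs 8: x=8 → posterior Inverse-Gamma(15/2, 1237/16)
obs 9: x=-6 → posterior Inverse-Gamma(8, 1749/16)
obs 10: x=0 → posterior Inverse-Gamma(17/2, 1781/16)

k = 3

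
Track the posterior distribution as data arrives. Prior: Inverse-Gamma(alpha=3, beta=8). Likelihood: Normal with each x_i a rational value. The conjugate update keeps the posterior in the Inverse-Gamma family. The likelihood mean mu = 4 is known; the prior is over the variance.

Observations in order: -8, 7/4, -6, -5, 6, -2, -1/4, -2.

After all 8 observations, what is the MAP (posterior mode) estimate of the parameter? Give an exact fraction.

3521/128

obs 1: x=-8 → posterior Inverse-Gamma(7/2, 80)
obs 2: x=7/4 → posterior Inverse-Gamma(4, 2641/32)
obs 3: x=-6 → posterior Inverse-Gamma(9/2, 4241/32)
obs 4: x=-5 → posterior Inverse-Gamma(5, 5537/32)
obs 5: x=6 → posterior Inverse-Gamma(11/2, 5601/32)
obs 6: x=-2 → posterior Inverse-Gamma(6, 6177/32)
obs 7: x=-1/4 → posterior Inverse-Gamma(13/2, 3233/16)
obs 8: x=-2 → posterior Inverse-Gamma(7, 3521/16)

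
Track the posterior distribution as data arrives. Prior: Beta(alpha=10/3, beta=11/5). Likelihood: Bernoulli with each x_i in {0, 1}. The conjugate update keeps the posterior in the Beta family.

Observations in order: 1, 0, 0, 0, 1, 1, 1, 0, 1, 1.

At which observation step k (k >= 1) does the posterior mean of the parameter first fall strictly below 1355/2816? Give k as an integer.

k = 4

obs 1: x=1 → posterior Beta(13/3, 11/5)
obs 2: x=0 → posterior Beta(13/3, 16/5)
obs 3: x=0 → posterior Beta(13/3, 21/5)
obs 4: x=0 → posterior Beta(13/3, 26/5)
obs 5: x=1 → posterior Beta(16/3, 26/5)
obs 6: x=1 → posterior Beta(19/3, 26/5)
obs 7: x=1 → posterior Beta(22/3, 26/5)
obs 8: x=0 → posterior Beta(22/3, 31/5)
obs 9: x=1 → posterior Beta(25/3, 31/5)
obs 10: x=1 → posterior Beta(28/3, 31/5)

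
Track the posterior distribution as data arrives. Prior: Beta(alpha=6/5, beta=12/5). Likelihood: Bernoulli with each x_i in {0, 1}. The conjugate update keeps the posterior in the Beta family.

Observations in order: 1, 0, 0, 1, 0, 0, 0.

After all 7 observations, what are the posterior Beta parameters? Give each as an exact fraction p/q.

obs 1: x=1 → posterior Beta(11/5, 12/5)
obs 2: x=0 → posterior Beta(11/5, 17/5)
obs 3: x=0 → posterior Beta(11/5, 22/5)
obs 4: x=1 → posterior Beta(16/5, 22/5)
obs 5: x=0 → posterior Beta(16/5, 27/5)
obs 6: x=0 → posterior Beta(16/5, 32/5)
obs 7: x=0 → posterior Beta(16/5, 37/5)

alpha=16/5, beta=37/5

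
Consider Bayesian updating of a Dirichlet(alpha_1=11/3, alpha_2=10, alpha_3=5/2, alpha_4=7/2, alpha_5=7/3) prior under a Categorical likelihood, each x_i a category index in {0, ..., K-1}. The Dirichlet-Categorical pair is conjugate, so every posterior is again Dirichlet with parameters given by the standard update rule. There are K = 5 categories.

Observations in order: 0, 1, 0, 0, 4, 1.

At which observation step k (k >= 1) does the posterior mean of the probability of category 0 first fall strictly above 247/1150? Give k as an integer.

k = 3

obs 1: x=0 → posterior Dirichlet(14/3, 10, 5/2, 7/2, 7/3)
obs 2: x=1 → posterior Dirichlet(14/3, 11, 5/2, 7/2, 7/3)
obs 3: x=0 → posterior Dirichlet(17/3, 11, 5/2, 7/2, 7/3)
obs 4: x=0 → posterior Dirichlet(20/3, 11, 5/2, 7/2, 7/3)
obs 5: x=4 → posterior Dirichlet(20/3, 11, 5/2, 7/2, 10/3)
obs 6: x=1 → posterior Dirichlet(20/3, 12, 5/2, 7/2, 10/3)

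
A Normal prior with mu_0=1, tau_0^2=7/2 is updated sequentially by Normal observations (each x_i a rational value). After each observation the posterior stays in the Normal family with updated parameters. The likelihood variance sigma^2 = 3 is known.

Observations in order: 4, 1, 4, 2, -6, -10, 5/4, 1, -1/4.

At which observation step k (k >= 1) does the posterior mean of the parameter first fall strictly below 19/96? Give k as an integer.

k = 6

obs 1: x=4 → posterior Normal(34/13, 21/13)
obs 2: x=1 → posterior Normal(41/20, 21/20)
obs 3: x=4 → posterior Normal(23/9, 7/9)
obs 4: x=2 → posterior Normal(83/34, 21/34)
obs 5: x=-6 → posterior Normal(1, 21/41)
obs 6: x=-10 → posterior Normal(-29/48, 7/16)
obs 7: x=5/4 → posterior Normal(-81/220, 21/55)
obs 8: x=1 → posterior Normal(-53/248, 21/62)
obs 9: x=-1/4 → posterior Normal(-5/23, 7/23)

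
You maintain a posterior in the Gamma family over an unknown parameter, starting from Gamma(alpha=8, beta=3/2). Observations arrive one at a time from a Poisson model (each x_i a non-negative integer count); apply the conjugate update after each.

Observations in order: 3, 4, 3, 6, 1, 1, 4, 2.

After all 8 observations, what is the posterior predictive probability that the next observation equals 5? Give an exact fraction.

obs 1: x=3 → posterior Gamma(11, 5/2)
obs 2: x=4 → posterior Gamma(15, 7/2)
obs 3: x=3 → posterior Gamma(18, 9/2)
obs 4: x=6 → posterior Gamma(24, 11/2)
obs 5: x=1 → posterior Gamma(25, 13/2)
obs 6: x=1 → posterior Gamma(26, 15/2)
obs 7: x=4 → posterior Gamma(30, 17/2)
obs 8: x=2 → posterior Gamma(32, 19/2)

15931504613771220359247064193573210969724218368/132670191405035893140686295200278687069648190907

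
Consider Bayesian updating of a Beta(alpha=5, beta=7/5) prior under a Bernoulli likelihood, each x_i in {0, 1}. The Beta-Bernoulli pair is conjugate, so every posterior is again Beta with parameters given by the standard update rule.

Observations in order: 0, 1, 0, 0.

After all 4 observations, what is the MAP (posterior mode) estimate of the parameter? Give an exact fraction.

25/42

obs 1: x=0 → posterior Beta(5, 12/5)
obs 2: x=1 → posterior Beta(6, 12/5)
obs 3: x=0 → posterior Beta(6, 17/5)
obs 4: x=0 → posterior Beta(6, 22/5)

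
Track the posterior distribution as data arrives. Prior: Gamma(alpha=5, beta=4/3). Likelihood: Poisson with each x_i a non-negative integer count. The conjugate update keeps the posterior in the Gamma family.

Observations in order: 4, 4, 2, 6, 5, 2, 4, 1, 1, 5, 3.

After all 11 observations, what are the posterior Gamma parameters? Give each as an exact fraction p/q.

obs 1: x=4 → posterior Gamma(9, 7/3)
obs 2: x=4 → posterior Gamma(13, 10/3)
obs 3: x=2 → posterior Gamma(15, 13/3)
obs 4: x=6 → posterior Gamma(21, 16/3)
obs 5: x=5 → posterior Gamma(26, 19/3)
obs 6: x=2 → posterior Gamma(28, 22/3)
obs 7: x=4 → posterior Gamma(32, 25/3)
obs 8: x=1 → posterior Gamma(33, 28/3)
obs 9: x=1 → posterior Gamma(34, 31/3)
obs 10: x=5 → posterior Gamma(39, 34/3)
obs 11: x=3 → posterior Gamma(42, 37/3)

alpha=42, beta=37/3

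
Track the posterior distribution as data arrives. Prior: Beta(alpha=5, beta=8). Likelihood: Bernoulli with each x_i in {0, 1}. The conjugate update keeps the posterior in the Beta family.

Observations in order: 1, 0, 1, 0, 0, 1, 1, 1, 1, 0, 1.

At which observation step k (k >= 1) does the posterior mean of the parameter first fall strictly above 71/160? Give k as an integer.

k = 7

obs 1: x=1 → posterior Beta(6, 8)
obs 2: x=0 → posterior Beta(6, 9)
obs 3: x=1 → posterior Beta(7, 9)
obs 4: x=0 → posterior Beta(7, 10)
obs 5: x=0 → posterior Beta(7, 11)
obs 6: x=1 → posterior Beta(8, 11)
obs 7: x=1 → posterior Beta(9, 11)
obs 8: x=1 → posterior Beta(10, 11)
obs 9: x=1 → posterior Beta(11, 11)
obs 10: x=0 → posterior Beta(11, 12)
obs 11: x=1 → posterior Beta(12, 12)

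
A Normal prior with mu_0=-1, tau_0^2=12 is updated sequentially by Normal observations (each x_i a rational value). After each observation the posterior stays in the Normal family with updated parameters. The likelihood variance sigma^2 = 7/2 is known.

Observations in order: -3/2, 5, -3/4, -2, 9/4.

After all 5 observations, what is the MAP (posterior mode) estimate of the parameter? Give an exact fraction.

obs 1: x=-3/2 → posterior Normal(-43/31, 84/31)
obs 2: x=5 → posterior Normal(7/5, 84/55)
obs 3: x=-3/4 → posterior Normal(59/79, 84/79)
obs 4: x=-2 → posterior Normal(11/103, 84/103)
obs 5: x=9/4 → posterior Normal(65/127, 84/127)

65/127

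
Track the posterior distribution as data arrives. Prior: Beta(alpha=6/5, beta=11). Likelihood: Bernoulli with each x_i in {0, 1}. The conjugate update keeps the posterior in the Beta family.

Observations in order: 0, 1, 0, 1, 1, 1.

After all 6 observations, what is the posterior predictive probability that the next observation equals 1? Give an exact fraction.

obs 1: x=0 → posterior Beta(6/5, 12)
obs 2: x=1 → posterior Beta(11/5, 12)
obs 3: x=0 → posterior Beta(11/5, 13)
obs 4: x=1 → posterior Beta(16/5, 13)
obs 5: x=1 → posterior Beta(21/5, 13)
obs 6: x=1 → posterior Beta(26/5, 13)

2/7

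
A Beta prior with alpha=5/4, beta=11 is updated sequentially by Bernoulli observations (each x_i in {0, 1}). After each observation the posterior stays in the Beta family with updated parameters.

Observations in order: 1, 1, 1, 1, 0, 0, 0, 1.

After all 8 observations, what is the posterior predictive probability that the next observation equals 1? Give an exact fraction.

25/81

obs 1: x=1 → posterior Beta(9/4, 11)
obs 2: x=1 → posterior Beta(13/4, 11)
obs 3: x=1 → posterior Beta(17/4, 11)
obs 4: x=1 → posterior Beta(21/4, 11)
obs 5: x=0 → posterior Beta(21/4, 12)
obs 6: x=0 → posterior Beta(21/4, 13)
obs 7: x=0 → posterior Beta(21/4, 14)
obs 8: x=1 → posterior Beta(25/4, 14)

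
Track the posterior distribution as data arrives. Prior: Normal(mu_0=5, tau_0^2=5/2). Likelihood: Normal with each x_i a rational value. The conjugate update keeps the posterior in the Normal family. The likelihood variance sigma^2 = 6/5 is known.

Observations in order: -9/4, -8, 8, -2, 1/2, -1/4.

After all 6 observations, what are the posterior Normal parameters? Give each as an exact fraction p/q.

obs 1: x=-9/4 → posterior Normal(15/148, 30/37)
obs 2: x=-8 → posterior Normal(-785/248, 15/31)
obs 3: x=8 → posterior Normal(5/116, 10/29)
obs 4: x=-2 → posterior Normal(-185/448, 15/56)
obs 5: x=1/2 → posterior Normal(-135/548, 30/137)
obs 6: x=-1/4 → posterior Normal(-20/81, 5/27)

mu_0=-20/81, tau_0^2=5/27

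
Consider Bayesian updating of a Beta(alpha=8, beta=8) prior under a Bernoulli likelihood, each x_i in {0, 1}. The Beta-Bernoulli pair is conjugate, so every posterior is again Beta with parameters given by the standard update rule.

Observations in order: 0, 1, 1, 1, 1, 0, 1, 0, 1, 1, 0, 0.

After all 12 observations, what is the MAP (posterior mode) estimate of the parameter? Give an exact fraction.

obs 1: x=0 → posterior Beta(8, 9)
obs 2: x=1 → posterior Beta(9, 9)
obs 3: x=1 → posterior Beta(10, 9)
obs 4: x=1 → posterior Beta(11, 9)
obs 5: x=1 → posterior Beta(12, 9)
obs 6: x=0 → posterior Beta(12, 10)
obs 7: x=1 → posterior Beta(13, 10)
obs 8: x=0 → posterior Beta(13, 11)
obs 9: x=1 → posterior Beta(14, 11)
obs 10: x=1 → posterior Beta(15, 11)
obs 11: x=0 → posterior Beta(15, 12)
obs 12: x=0 → posterior Beta(15, 13)

7/13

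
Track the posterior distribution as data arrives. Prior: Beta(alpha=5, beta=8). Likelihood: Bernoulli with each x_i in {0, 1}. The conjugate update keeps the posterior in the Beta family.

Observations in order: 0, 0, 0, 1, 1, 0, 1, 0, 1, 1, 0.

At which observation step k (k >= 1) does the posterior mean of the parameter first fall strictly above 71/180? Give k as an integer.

k = 7

obs 1: x=0 → posterior Beta(5, 9)
obs 2: x=0 → posterior Beta(5, 10)
obs 3: x=0 → posterior Beta(5, 11)
obs 4: x=1 → posterior Beta(6, 11)
obs 5: x=1 → posterior Beta(7, 11)
obs 6: x=0 → posterior Beta(7, 12)
obs 7: x=1 → posterior Beta(8, 12)
obs 8: x=0 → posterior Beta(8, 13)
obs 9: x=1 → posterior Beta(9, 13)
obs 10: x=1 → posterior Beta(10, 13)
obs 11: x=0 → posterior Beta(10, 14)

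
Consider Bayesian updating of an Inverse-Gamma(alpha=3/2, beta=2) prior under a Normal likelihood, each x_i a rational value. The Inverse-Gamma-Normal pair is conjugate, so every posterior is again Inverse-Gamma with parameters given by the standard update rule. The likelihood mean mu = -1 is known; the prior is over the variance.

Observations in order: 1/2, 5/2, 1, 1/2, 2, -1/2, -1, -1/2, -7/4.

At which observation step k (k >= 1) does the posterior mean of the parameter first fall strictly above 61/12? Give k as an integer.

k = 2

obs 1: x=1/2 → posterior Inverse-Gamma(2, 25/8)
obs 2: x=5/2 → posterior Inverse-Gamma(5/2, 37/4)
obs 3: x=1 → posterior Inverse-Gamma(3, 45/4)
obs 4: x=1/2 → posterior Inverse-Gamma(7/2, 99/8)
obs 5: x=2 → posterior Inverse-Gamma(4, 135/8)
obs 6: x=-1/2 → posterior Inverse-Gamma(9/2, 17)
obs 7: x=-1 → posterior Inverse-Gamma(5, 17)
obs 8: x=-1/2 → posterior Inverse-Gamma(11/2, 137/8)
obs 9: x=-7/4 → posterior Inverse-Gamma(6, 557/32)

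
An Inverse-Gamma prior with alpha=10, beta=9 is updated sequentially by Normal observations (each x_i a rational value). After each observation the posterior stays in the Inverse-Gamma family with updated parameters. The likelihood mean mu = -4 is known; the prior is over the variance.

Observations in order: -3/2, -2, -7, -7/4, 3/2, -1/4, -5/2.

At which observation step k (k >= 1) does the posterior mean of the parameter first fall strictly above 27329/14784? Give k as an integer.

obs 1: x=-3/2 → posterior Inverse-Gamma(21/2, 97/8)
obs 2: x=-2 → posterior Inverse-Gamma(11, 113/8)
obs 3: x=-7 → posterior Inverse-Gamma(23/2, 149/8)
obs 4: x=-7/4 → posterior Inverse-Gamma(12, 677/32)
obs 5: x=3/2 → posterior Inverse-Gamma(25/2, 1161/32)
obs 6: x=-1/4 → posterior Inverse-Gamma(13, 693/16)
obs 7: x=-5/2 → posterior Inverse-Gamma(27/2, 711/16)

k = 4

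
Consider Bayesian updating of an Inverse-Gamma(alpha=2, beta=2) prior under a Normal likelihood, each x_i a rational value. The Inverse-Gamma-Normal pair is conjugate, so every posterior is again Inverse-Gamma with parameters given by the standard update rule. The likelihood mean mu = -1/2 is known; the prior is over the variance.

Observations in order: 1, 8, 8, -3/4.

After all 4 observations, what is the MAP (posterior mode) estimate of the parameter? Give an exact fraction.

obs 1: x=1 → posterior Inverse-Gamma(5/2, 25/8)
obs 2: x=8 → posterior Inverse-Gamma(3, 157/4)
obs 3: x=8 → posterior Inverse-Gamma(7/2, 603/8)
obs 4: x=-3/4 → posterior Inverse-Gamma(4, 2413/32)

2413/160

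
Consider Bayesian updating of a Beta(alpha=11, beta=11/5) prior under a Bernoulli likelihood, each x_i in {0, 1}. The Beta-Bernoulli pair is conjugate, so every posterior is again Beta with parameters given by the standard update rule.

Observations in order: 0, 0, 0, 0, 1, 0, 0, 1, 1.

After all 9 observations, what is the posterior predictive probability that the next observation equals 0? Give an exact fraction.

obs 1: x=0 → posterior Beta(11, 16/5)
obs 2: x=0 → posterior Beta(11, 21/5)
obs 3: x=0 → posterior Beta(11, 26/5)
obs 4: x=0 → posterior Beta(11, 31/5)
obs 5: x=1 → posterior Beta(12, 31/5)
obs 6: x=0 → posterior Beta(12, 36/5)
obs 7: x=0 → posterior Beta(12, 41/5)
obs 8: x=1 → posterior Beta(13, 41/5)
obs 9: x=1 → posterior Beta(14, 41/5)

41/111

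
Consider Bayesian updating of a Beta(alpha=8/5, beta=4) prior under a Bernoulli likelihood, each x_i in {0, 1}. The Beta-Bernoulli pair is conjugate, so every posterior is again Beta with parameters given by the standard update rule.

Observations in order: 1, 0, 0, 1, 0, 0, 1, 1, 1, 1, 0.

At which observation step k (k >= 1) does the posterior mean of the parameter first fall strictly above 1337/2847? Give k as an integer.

k = 10

obs 1: x=1 → posterior Beta(13/5, 4)
obs 2: x=0 → posterior Beta(13/5, 5)
obs 3: x=0 → posterior Beta(13/5, 6)
obs 4: x=1 → posterior Beta(18/5, 6)
obs 5: x=0 → posterior Beta(18/5, 7)
obs 6: x=0 → posterior Beta(18/5, 8)
obs 7: x=1 → posterior Beta(23/5, 8)
obs 8: x=1 → posterior Beta(28/5, 8)
obs 9: x=1 → posterior Beta(33/5, 8)
obs 10: x=1 → posterior Beta(38/5, 8)
obs 11: x=0 → posterior Beta(38/5, 9)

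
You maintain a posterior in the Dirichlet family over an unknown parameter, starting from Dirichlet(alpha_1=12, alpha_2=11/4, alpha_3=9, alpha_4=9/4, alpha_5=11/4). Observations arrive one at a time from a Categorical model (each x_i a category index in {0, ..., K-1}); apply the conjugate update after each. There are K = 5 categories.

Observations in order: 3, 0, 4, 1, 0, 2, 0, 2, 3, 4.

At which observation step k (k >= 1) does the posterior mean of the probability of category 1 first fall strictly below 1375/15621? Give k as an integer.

obs 1: x=3 → posterior Dirichlet(12, 11/4, 9, 13/4, 11/4)
obs 2: x=0 → posterior Dirichlet(13, 11/4, 9, 13/4, 11/4)
obs 3: x=4 → posterior Dirichlet(13, 11/4, 9, 13/4, 15/4)
obs 4: x=1 → posterior Dirichlet(13, 15/4, 9, 13/4, 15/4)
obs 5: x=0 → posterior Dirichlet(14, 15/4, 9, 13/4, 15/4)
obs 6: x=2 → posterior Dirichlet(14, 15/4, 10, 13/4, 15/4)
obs 7: x=0 → posterior Dirichlet(15, 15/4, 10, 13/4, 15/4)
obs 8: x=2 → posterior Dirichlet(15, 15/4, 11, 13/4, 15/4)
obs 9: x=3 → posterior Dirichlet(15, 15/4, 11, 17/4, 15/4)
obs 10: x=4 → posterior Dirichlet(15, 15/4, 11, 17/4, 19/4)

k = 3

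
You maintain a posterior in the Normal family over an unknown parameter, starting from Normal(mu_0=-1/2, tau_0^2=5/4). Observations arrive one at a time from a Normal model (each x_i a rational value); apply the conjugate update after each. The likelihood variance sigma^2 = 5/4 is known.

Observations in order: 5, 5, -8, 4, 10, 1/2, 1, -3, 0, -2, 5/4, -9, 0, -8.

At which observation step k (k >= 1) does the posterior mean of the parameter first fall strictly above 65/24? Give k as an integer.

k = 2

obs 1: x=5 → posterior Normal(9/4, 5/8)
obs 2: x=5 → posterior Normal(19/6, 5/12)
obs 3: x=-8 → posterior Normal(3/8, 5/16)
obs 4: x=4 → posterior Normal(11/10, 1/4)
obs 5: x=10 → posterior Normal(31/12, 5/24)
obs 6: x=1/2 → posterior Normal(16/7, 5/28)
obs 7: x=1 → posterior Normal(17/8, 5/32)
obs 8: x=-3 → posterior Normal(14/9, 5/36)
obs 9: x=0 → posterior Normal(7/5, 1/8)
obs 10: x=-2 → posterior Normal(12/11, 5/44)
obs 11: x=5/4 → posterior Normal(53/48, 5/48)
obs 12: x=-9 → posterior Normal(17/52, 5/52)
obs 13: x=0 → posterior Normal(17/56, 5/56)
obs 14: x=-8 → posterior Normal(-1/4, 1/12)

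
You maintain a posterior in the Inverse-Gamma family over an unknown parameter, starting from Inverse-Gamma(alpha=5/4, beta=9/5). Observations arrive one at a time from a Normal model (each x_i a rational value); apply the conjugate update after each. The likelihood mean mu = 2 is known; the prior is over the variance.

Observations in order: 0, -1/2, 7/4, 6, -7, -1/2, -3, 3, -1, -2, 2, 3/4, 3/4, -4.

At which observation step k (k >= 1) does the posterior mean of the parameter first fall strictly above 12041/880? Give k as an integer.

obs 1: x=0 → posterior Inverse-Gamma(7/4, 19/5)
obs 2: x=-1/2 → posterior Inverse-Gamma(9/4, 277/40)
obs 3: x=7/4 → posterior Inverse-Gamma(11/4, 1113/160)
obs 4: x=6 → posterior Inverse-Gamma(13/4, 2393/160)
obs 5: x=-7 → posterior Inverse-Gamma(15/4, 8873/160)
obs 6: x=-1/2 → posterior Inverse-Gamma(17/4, 9373/160)
obs 7: x=-3 → posterior Inverse-Gamma(19/4, 11373/160)
obs 8: x=3 → posterior Inverse-Gamma(21/4, 11453/160)
obs 9: x=-1 → posterior Inverse-Gamma(23/4, 12173/160)
obs 10: x=-2 → posterior Inverse-Gamma(25/4, 13453/160)
obs 11: x=2 → posterior Inverse-Gamma(27/4, 13453/160)
obs 12: x=3/4 → posterior Inverse-Gamma(29/4, 6789/80)
obs 13: x=3/4 → posterior Inverse-Gamma(31/4, 13703/160)
obs 14: x=-4 → posterior Inverse-Gamma(33/4, 16583/160)

k = 5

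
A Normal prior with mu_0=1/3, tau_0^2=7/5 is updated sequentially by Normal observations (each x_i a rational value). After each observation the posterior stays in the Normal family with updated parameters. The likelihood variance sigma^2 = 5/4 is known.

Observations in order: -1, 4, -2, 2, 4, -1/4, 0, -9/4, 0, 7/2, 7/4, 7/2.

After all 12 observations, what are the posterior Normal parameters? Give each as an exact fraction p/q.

mu_0=1138/1083, tau_0^2=35/361

obs 1: x=-1 → posterior Normal(-59/159, 35/53)
obs 2: x=4 → posterior Normal(277/243, 35/81)
obs 3: x=-2 → posterior Normal(1/3, 35/109)
obs 4: x=2 → posterior Normal(277/411, 35/137)
obs 5: x=4 → posterior Normal(613/495, 7/33)
obs 6: x=-1/4 → posterior Normal(592/579, 35/193)
obs 7: x=0 → posterior Normal(592/663, 35/221)
obs 8: x=-9/4 → posterior Normal(403/747, 35/249)
obs 9: x=0 → posterior Normal(403/831, 35/277)
obs 10: x=7/2 → posterior Normal(697/915, 7/61)
obs 11: x=7/4 → posterior Normal(844/999, 35/333)
obs 12: x=7/2 → posterior Normal(1138/1083, 35/361)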